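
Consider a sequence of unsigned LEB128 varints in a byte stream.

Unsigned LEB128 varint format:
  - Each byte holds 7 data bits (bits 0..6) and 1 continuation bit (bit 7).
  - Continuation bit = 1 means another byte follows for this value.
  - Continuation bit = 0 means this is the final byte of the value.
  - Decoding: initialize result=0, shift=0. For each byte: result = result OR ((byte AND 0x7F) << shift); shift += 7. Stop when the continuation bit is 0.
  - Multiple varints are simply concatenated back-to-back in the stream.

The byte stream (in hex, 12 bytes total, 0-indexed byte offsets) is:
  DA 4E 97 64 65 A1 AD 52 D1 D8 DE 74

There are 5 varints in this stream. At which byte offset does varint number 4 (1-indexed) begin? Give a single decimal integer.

  byte[0]=0xDA cont=1 payload=0x5A=90: acc |= 90<<0 -> acc=90 shift=7
  byte[1]=0x4E cont=0 payload=0x4E=78: acc |= 78<<7 -> acc=10074 shift=14 [end]
Varint 1: bytes[0:2] = DA 4E -> value 10074 (2 byte(s))
  byte[2]=0x97 cont=1 payload=0x17=23: acc |= 23<<0 -> acc=23 shift=7
  byte[3]=0x64 cont=0 payload=0x64=100: acc |= 100<<7 -> acc=12823 shift=14 [end]
Varint 2: bytes[2:4] = 97 64 -> value 12823 (2 byte(s))
  byte[4]=0x65 cont=0 payload=0x65=101: acc |= 101<<0 -> acc=101 shift=7 [end]
Varint 3: bytes[4:5] = 65 -> value 101 (1 byte(s))
  byte[5]=0xA1 cont=1 payload=0x21=33: acc |= 33<<0 -> acc=33 shift=7
  byte[6]=0xAD cont=1 payload=0x2D=45: acc |= 45<<7 -> acc=5793 shift=14
  byte[7]=0x52 cont=0 payload=0x52=82: acc |= 82<<14 -> acc=1349281 shift=21 [end]
Varint 4: bytes[5:8] = A1 AD 52 -> value 1349281 (3 byte(s))
  byte[8]=0xD1 cont=1 payload=0x51=81: acc |= 81<<0 -> acc=81 shift=7
  byte[9]=0xD8 cont=1 payload=0x58=88: acc |= 88<<7 -> acc=11345 shift=14
  byte[10]=0xDE cont=1 payload=0x5E=94: acc |= 94<<14 -> acc=1551441 shift=21
  byte[11]=0x74 cont=0 payload=0x74=116: acc |= 116<<21 -> acc=244821073 shift=28 [end]
Varint 5: bytes[8:12] = D1 D8 DE 74 -> value 244821073 (4 byte(s))

Answer: 5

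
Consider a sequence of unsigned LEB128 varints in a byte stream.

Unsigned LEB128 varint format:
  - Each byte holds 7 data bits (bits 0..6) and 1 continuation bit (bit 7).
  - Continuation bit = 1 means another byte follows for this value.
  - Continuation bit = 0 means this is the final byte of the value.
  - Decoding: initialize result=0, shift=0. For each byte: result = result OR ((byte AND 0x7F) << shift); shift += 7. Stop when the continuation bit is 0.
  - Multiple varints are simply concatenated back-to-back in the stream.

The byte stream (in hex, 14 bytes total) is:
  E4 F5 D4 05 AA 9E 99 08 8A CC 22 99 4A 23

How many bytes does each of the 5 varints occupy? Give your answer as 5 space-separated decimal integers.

Answer: 4 4 3 2 1

Derivation:
  byte[0]=0xE4 cont=1 payload=0x64=100: acc |= 100<<0 -> acc=100 shift=7
  byte[1]=0xF5 cont=1 payload=0x75=117: acc |= 117<<7 -> acc=15076 shift=14
  byte[2]=0xD4 cont=1 payload=0x54=84: acc |= 84<<14 -> acc=1391332 shift=21
  byte[3]=0x05 cont=0 payload=0x05=5: acc |= 5<<21 -> acc=11877092 shift=28 [end]
Varint 1: bytes[0:4] = E4 F5 D4 05 -> value 11877092 (4 byte(s))
  byte[4]=0xAA cont=1 payload=0x2A=42: acc |= 42<<0 -> acc=42 shift=7
  byte[5]=0x9E cont=1 payload=0x1E=30: acc |= 30<<7 -> acc=3882 shift=14
  byte[6]=0x99 cont=1 payload=0x19=25: acc |= 25<<14 -> acc=413482 shift=21
  byte[7]=0x08 cont=0 payload=0x08=8: acc |= 8<<21 -> acc=17190698 shift=28 [end]
Varint 2: bytes[4:8] = AA 9E 99 08 -> value 17190698 (4 byte(s))
  byte[8]=0x8A cont=1 payload=0x0A=10: acc |= 10<<0 -> acc=10 shift=7
  byte[9]=0xCC cont=1 payload=0x4C=76: acc |= 76<<7 -> acc=9738 shift=14
  byte[10]=0x22 cont=0 payload=0x22=34: acc |= 34<<14 -> acc=566794 shift=21 [end]
Varint 3: bytes[8:11] = 8A CC 22 -> value 566794 (3 byte(s))
  byte[11]=0x99 cont=1 payload=0x19=25: acc |= 25<<0 -> acc=25 shift=7
  byte[12]=0x4A cont=0 payload=0x4A=74: acc |= 74<<7 -> acc=9497 shift=14 [end]
Varint 4: bytes[11:13] = 99 4A -> value 9497 (2 byte(s))
  byte[13]=0x23 cont=0 payload=0x23=35: acc |= 35<<0 -> acc=35 shift=7 [end]
Varint 5: bytes[13:14] = 23 -> value 35 (1 byte(s))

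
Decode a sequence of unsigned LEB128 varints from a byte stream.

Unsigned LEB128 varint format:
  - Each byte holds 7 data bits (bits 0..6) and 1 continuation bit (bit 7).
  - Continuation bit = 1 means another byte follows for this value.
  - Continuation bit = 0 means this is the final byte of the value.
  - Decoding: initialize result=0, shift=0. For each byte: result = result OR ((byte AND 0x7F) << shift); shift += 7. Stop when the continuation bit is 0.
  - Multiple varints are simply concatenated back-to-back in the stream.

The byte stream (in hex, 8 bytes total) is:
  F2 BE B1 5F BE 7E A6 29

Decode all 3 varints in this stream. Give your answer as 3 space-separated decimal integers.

  byte[0]=0xF2 cont=1 payload=0x72=114: acc |= 114<<0 -> acc=114 shift=7
  byte[1]=0xBE cont=1 payload=0x3E=62: acc |= 62<<7 -> acc=8050 shift=14
  byte[2]=0xB1 cont=1 payload=0x31=49: acc |= 49<<14 -> acc=810866 shift=21
  byte[3]=0x5F cont=0 payload=0x5F=95: acc |= 95<<21 -> acc=200040306 shift=28 [end]
Varint 1: bytes[0:4] = F2 BE B1 5F -> value 200040306 (4 byte(s))
  byte[4]=0xBE cont=1 payload=0x3E=62: acc |= 62<<0 -> acc=62 shift=7
  byte[5]=0x7E cont=0 payload=0x7E=126: acc |= 126<<7 -> acc=16190 shift=14 [end]
Varint 2: bytes[4:6] = BE 7E -> value 16190 (2 byte(s))
  byte[6]=0xA6 cont=1 payload=0x26=38: acc |= 38<<0 -> acc=38 shift=7
  byte[7]=0x29 cont=0 payload=0x29=41: acc |= 41<<7 -> acc=5286 shift=14 [end]
Varint 3: bytes[6:8] = A6 29 -> value 5286 (2 byte(s))

Answer: 200040306 16190 5286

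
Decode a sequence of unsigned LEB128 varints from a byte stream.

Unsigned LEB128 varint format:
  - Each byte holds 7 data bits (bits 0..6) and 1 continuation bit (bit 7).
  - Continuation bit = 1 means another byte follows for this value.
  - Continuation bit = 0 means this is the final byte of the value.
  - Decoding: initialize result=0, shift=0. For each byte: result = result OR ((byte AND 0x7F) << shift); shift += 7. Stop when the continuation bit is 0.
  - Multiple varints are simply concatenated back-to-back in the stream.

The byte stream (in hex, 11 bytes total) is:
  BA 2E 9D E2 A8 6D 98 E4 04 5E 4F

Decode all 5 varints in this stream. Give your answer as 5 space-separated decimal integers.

Answer: 5946 229257501 78360 94 79

Derivation:
  byte[0]=0xBA cont=1 payload=0x3A=58: acc |= 58<<0 -> acc=58 shift=7
  byte[1]=0x2E cont=0 payload=0x2E=46: acc |= 46<<7 -> acc=5946 shift=14 [end]
Varint 1: bytes[0:2] = BA 2E -> value 5946 (2 byte(s))
  byte[2]=0x9D cont=1 payload=0x1D=29: acc |= 29<<0 -> acc=29 shift=7
  byte[3]=0xE2 cont=1 payload=0x62=98: acc |= 98<<7 -> acc=12573 shift=14
  byte[4]=0xA8 cont=1 payload=0x28=40: acc |= 40<<14 -> acc=667933 shift=21
  byte[5]=0x6D cont=0 payload=0x6D=109: acc |= 109<<21 -> acc=229257501 shift=28 [end]
Varint 2: bytes[2:6] = 9D E2 A8 6D -> value 229257501 (4 byte(s))
  byte[6]=0x98 cont=1 payload=0x18=24: acc |= 24<<0 -> acc=24 shift=7
  byte[7]=0xE4 cont=1 payload=0x64=100: acc |= 100<<7 -> acc=12824 shift=14
  byte[8]=0x04 cont=0 payload=0x04=4: acc |= 4<<14 -> acc=78360 shift=21 [end]
Varint 3: bytes[6:9] = 98 E4 04 -> value 78360 (3 byte(s))
  byte[9]=0x5E cont=0 payload=0x5E=94: acc |= 94<<0 -> acc=94 shift=7 [end]
Varint 4: bytes[9:10] = 5E -> value 94 (1 byte(s))
  byte[10]=0x4F cont=0 payload=0x4F=79: acc |= 79<<0 -> acc=79 shift=7 [end]
Varint 5: bytes[10:11] = 4F -> value 79 (1 byte(s))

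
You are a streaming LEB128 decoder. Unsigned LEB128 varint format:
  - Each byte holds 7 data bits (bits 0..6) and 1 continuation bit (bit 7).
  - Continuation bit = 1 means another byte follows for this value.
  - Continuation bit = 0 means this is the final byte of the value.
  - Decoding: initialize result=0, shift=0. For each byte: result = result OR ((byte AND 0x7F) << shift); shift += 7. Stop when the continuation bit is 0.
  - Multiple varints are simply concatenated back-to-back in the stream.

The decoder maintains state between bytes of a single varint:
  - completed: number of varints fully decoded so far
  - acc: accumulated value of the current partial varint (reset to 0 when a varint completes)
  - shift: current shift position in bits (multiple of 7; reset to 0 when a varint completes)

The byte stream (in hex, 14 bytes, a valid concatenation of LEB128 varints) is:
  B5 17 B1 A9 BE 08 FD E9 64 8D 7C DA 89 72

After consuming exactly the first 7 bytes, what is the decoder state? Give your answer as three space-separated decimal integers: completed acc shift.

Answer: 2 125 7

Derivation:
byte[0]=0xB5 cont=1 payload=0x35: acc |= 53<<0 -> completed=0 acc=53 shift=7
byte[1]=0x17 cont=0 payload=0x17: varint #1 complete (value=2997); reset -> completed=1 acc=0 shift=0
byte[2]=0xB1 cont=1 payload=0x31: acc |= 49<<0 -> completed=1 acc=49 shift=7
byte[3]=0xA9 cont=1 payload=0x29: acc |= 41<<7 -> completed=1 acc=5297 shift=14
byte[4]=0xBE cont=1 payload=0x3E: acc |= 62<<14 -> completed=1 acc=1021105 shift=21
byte[5]=0x08 cont=0 payload=0x08: varint #2 complete (value=17798321); reset -> completed=2 acc=0 shift=0
byte[6]=0xFD cont=1 payload=0x7D: acc |= 125<<0 -> completed=2 acc=125 shift=7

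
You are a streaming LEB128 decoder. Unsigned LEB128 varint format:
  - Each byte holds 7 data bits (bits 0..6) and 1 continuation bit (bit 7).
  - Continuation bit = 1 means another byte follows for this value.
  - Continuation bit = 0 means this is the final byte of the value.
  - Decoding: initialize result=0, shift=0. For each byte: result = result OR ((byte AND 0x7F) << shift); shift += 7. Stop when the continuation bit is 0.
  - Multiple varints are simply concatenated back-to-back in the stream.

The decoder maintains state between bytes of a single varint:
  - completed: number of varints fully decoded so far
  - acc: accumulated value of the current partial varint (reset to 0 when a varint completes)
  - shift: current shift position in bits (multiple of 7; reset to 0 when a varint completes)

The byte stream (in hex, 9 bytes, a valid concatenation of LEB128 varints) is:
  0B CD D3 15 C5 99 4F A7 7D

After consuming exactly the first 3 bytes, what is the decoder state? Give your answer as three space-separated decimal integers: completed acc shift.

byte[0]=0x0B cont=0 payload=0x0B: varint #1 complete (value=11); reset -> completed=1 acc=0 shift=0
byte[1]=0xCD cont=1 payload=0x4D: acc |= 77<<0 -> completed=1 acc=77 shift=7
byte[2]=0xD3 cont=1 payload=0x53: acc |= 83<<7 -> completed=1 acc=10701 shift=14

Answer: 1 10701 14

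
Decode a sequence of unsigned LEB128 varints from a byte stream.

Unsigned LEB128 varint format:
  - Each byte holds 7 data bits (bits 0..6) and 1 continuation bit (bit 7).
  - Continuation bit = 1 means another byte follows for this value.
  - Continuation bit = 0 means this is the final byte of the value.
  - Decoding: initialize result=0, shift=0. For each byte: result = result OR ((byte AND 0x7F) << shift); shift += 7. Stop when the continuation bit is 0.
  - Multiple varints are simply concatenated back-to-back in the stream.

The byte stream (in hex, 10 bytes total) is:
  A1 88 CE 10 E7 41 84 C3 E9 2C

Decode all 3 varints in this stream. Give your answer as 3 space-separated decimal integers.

Answer: 34833441 8423 94003588

Derivation:
  byte[0]=0xA1 cont=1 payload=0x21=33: acc |= 33<<0 -> acc=33 shift=7
  byte[1]=0x88 cont=1 payload=0x08=8: acc |= 8<<7 -> acc=1057 shift=14
  byte[2]=0xCE cont=1 payload=0x4E=78: acc |= 78<<14 -> acc=1279009 shift=21
  byte[3]=0x10 cont=0 payload=0x10=16: acc |= 16<<21 -> acc=34833441 shift=28 [end]
Varint 1: bytes[0:4] = A1 88 CE 10 -> value 34833441 (4 byte(s))
  byte[4]=0xE7 cont=1 payload=0x67=103: acc |= 103<<0 -> acc=103 shift=7
  byte[5]=0x41 cont=0 payload=0x41=65: acc |= 65<<7 -> acc=8423 shift=14 [end]
Varint 2: bytes[4:6] = E7 41 -> value 8423 (2 byte(s))
  byte[6]=0x84 cont=1 payload=0x04=4: acc |= 4<<0 -> acc=4 shift=7
  byte[7]=0xC3 cont=1 payload=0x43=67: acc |= 67<<7 -> acc=8580 shift=14
  byte[8]=0xE9 cont=1 payload=0x69=105: acc |= 105<<14 -> acc=1728900 shift=21
  byte[9]=0x2C cont=0 payload=0x2C=44: acc |= 44<<21 -> acc=94003588 shift=28 [end]
Varint 3: bytes[6:10] = 84 C3 E9 2C -> value 94003588 (4 byte(s))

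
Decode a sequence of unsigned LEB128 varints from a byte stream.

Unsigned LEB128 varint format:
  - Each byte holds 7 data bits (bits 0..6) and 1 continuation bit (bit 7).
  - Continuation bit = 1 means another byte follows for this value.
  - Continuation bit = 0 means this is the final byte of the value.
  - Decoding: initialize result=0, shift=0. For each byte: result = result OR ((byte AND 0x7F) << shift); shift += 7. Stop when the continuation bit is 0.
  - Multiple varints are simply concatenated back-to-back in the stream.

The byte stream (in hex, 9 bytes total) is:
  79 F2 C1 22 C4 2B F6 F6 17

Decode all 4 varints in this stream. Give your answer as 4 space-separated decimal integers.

Answer: 121 565490 5572 392054

Derivation:
  byte[0]=0x79 cont=0 payload=0x79=121: acc |= 121<<0 -> acc=121 shift=7 [end]
Varint 1: bytes[0:1] = 79 -> value 121 (1 byte(s))
  byte[1]=0xF2 cont=1 payload=0x72=114: acc |= 114<<0 -> acc=114 shift=7
  byte[2]=0xC1 cont=1 payload=0x41=65: acc |= 65<<7 -> acc=8434 shift=14
  byte[3]=0x22 cont=0 payload=0x22=34: acc |= 34<<14 -> acc=565490 shift=21 [end]
Varint 2: bytes[1:4] = F2 C1 22 -> value 565490 (3 byte(s))
  byte[4]=0xC4 cont=1 payload=0x44=68: acc |= 68<<0 -> acc=68 shift=7
  byte[5]=0x2B cont=0 payload=0x2B=43: acc |= 43<<7 -> acc=5572 shift=14 [end]
Varint 3: bytes[4:6] = C4 2B -> value 5572 (2 byte(s))
  byte[6]=0xF6 cont=1 payload=0x76=118: acc |= 118<<0 -> acc=118 shift=7
  byte[7]=0xF6 cont=1 payload=0x76=118: acc |= 118<<7 -> acc=15222 shift=14
  byte[8]=0x17 cont=0 payload=0x17=23: acc |= 23<<14 -> acc=392054 shift=21 [end]
Varint 4: bytes[6:9] = F6 F6 17 -> value 392054 (3 byte(s))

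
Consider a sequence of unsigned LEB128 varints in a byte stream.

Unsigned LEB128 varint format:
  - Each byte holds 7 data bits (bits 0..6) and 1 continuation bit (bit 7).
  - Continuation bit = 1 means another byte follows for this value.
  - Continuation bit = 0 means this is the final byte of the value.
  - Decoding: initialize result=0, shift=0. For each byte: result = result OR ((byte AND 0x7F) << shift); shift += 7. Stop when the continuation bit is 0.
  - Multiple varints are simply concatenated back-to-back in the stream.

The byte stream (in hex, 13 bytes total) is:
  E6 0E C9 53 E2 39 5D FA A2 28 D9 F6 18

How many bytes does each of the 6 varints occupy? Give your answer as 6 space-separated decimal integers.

  byte[0]=0xE6 cont=1 payload=0x66=102: acc |= 102<<0 -> acc=102 shift=7
  byte[1]=0x0E cont=0 payload=0x0E=14: acc |= 14<<7 -> acc=1894 shift=14 [end]
Varint 1: bytes[0:2] = E6 0E -> value 1894 (2 byte(s))
  byte[2]=0xC9 cont=1 payload=0x49=73: acc |= 73<<0 -> acc=73 shift=7
  byte[3]=0x53 cont=0 payload=0x53=83: acc |= 83<<7 -> acc=10697 shift=14 [end]
Varint 2: bytes[2:4] = C9 53 -> value 10697 (2 byte(s))
  byte[4]=0xE2 cont=1 payload=0x62=98: acc |= 98<<0 -> acc=98 shift=7
  byte[5]=0x39 cont=0 payload=0x39=57: acc |= 57<<7 -> acc=7394 shift=14 [end]
Varint 3: bytes[4:6] = E2 39 -> value 7394 (2 byte(s))
  byte[6]=0x5D cont=0 payload=0x5D=93: acc |= 93<<0 -> acc=93 shift=7 [end]
Varint 4: bytes[6:7] = 5D -> value 93 (1 byte(s))
  byte[7]=0xFA cont=1 payload=0x7A=122: acc |= 122<<0 -> acc=122 shift=7
  byte[8]=0xA2 cont=1 payload=0x22=34: acc |= 34<<7 -> acc=4474 shift=14
  byte[9]=0x28 cont=0 payload=0x28=40: acc |= 40<<14 -> acc=659834 shift=21 [end]
Varint 5: bytes[7:10] = FA A2 28 -> value 659834 (3 byte(s))
  byte[10]=0xD9 cont=1 payload=0x59=89: acc |= 89<<0 -> acc=89 shift=7
  byte[11]=0xF6 cont=1 payload=0x76=118: acc |= 118<<7 -> acc=15193 shift=14
  byte[12]=0x18 cont=0 payload=0x18=24: acc |= 24<<14 -> acc=408409 shift=21 [end]
Varint 6: bytes[10:13] = D9 F6 18 -> value 408409 (3 byte(s))

Answer: 2 2 2 1 3 3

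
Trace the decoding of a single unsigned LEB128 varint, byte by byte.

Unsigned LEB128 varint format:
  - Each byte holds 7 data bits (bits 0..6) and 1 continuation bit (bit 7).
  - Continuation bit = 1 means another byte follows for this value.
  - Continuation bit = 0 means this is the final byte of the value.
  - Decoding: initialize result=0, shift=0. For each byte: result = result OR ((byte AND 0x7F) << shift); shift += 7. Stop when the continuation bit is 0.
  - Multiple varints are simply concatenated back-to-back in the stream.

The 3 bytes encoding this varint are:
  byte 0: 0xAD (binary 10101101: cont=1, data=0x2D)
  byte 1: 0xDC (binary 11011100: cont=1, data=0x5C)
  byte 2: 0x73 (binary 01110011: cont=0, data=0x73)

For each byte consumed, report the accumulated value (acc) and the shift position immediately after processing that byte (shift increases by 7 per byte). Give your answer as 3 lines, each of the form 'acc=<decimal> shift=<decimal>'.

Answer: acc=45 shift=7
acc=11821 shift=14
acc=1895981 shift=21

Derivation:
byte 0=0xAD: payload=0x2D=45, contrib = 45<<0 = 45; acc -> 45, shift -> 7
byte 1=0xDC: payload=0x5C=92, contrib = 92<<7 = 11776; acc -> 11821, shift -> 14
byte 2=0x73: payload=0x73=115, contrib = 115<<14 = 1884160; acc -> 1895981, shift -> 21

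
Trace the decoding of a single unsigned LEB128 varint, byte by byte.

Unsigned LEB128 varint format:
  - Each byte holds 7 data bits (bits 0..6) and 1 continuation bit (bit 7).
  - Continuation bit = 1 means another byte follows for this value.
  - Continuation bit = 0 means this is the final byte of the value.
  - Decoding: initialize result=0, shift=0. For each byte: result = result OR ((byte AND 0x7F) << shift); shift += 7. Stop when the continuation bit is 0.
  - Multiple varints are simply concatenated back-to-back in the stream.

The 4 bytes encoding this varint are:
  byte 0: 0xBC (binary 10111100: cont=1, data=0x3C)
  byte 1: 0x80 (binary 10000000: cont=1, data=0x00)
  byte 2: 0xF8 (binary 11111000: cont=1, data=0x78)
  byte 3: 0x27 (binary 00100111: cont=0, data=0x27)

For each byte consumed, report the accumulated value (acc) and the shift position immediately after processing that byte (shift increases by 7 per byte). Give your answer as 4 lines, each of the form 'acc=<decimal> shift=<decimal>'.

Answer: acc=60 shift=7
acc=60 shift=14
acc=1966140 shift=21
acc=83755068 shift=28

Derivation:
byte 0=0xBC: payload=0x3C=60, contrib = 60<<0 = 60; acc -> 60, shift -> 7
byte 1=0x80: payload=0x00=0, contrib = 0<<7 = 0; acc -> 60, shift -> 14
byte 2=0xF8: payload=0x78=120, contrib = 120<<14 = 1966080; acc -> 1966140, shift -> 21
byte 3=0x27: payload=0x27=39, contrib = 39<<21 = 81788928; acc -> 83755068, shift -> 28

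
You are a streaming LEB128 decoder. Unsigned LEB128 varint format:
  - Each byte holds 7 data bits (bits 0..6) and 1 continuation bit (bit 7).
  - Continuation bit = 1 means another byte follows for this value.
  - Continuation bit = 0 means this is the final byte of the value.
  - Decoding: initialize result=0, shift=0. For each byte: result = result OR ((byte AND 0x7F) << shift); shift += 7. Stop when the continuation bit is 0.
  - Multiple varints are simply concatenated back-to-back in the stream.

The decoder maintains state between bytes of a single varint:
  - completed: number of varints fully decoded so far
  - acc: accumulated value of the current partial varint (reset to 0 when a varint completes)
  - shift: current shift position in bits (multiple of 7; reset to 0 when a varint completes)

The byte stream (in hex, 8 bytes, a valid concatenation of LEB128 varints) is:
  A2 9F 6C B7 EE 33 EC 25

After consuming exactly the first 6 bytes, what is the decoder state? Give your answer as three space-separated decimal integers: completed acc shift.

byte[0]=0xA2 cont=1 payload=0x22: acc |= 34<<0 -> completed=0 acc=34 shift=7
byte[1]=0x9F cont=1 payload=0x1F: acc |= 31<<7 -> completed=0 acc=4002 shift=14
byte[2]=0x6C cont=0 payload=0x6C: varint #1 complete (value=1773474); reset -> completed=1 acc=0 shift=0
byte[3]=0xB7 cont=1 payload=0x37: acc |= 55<<0 -> completed=1 acc=55 shift=7
byte[4]=0xEE cont=1 payload=0x6E: acc |= 110<<7 -> completed=1 acc=14135 shift=14
byte[5]=0x33 cont=0 payload=0x33: varint #2 complete (value=849719); reset -> completed=2 acc=0 shift=0

Answer: 2 0 0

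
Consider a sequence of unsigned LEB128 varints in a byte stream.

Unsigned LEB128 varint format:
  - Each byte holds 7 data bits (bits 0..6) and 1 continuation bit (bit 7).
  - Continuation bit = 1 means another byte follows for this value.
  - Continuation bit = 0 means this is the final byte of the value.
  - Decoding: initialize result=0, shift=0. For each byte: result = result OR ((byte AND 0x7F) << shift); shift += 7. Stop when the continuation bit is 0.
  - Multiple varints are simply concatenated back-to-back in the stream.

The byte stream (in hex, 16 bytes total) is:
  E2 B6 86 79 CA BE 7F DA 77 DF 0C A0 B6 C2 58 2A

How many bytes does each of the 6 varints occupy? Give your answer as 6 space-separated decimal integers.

Answer: 4 3 2 2 4 1

Derivation:
  byte[0]=0xE2 cont=1 payload=0x62=98: acc |= 98<<0 -> acc=98 shift=7
  byte[1]=0xB6 cont=1 payload=0x36=54: acc |= 54<<7 -> acc=7010 shift=14
  byte[2]=0x86 cont=1 payload=0x06=6: acc |= 6<<14 -> acc=105314 shift=21
  byte[3]=0x79 cont=0 payload=0x79=121: acc |= 121<<21 -> acc=253860706 shift=28 [end]
Varint 1: bytes[0:4] = E2 B6 86 79 -> value 253860706 (4 byte(s))
  byte[4]=0xCA cont=1 payload=0x4A=74: acc |= 74<<0 -> acc=74 shift=7
  byte[5]=0xBE cont=1 payload=0x3E=62: acc |= 62<<7 -> acc=8010 shift=14
  byte[6]=0x7F cont=0 payload=0x7F=127: acc |= 127<<14 -> acc=2088778 shift=21 [end]
Varint 2: bytes[4:7] = CA BE 7F -> value 2088778 (3 byte(s))
  byte[7]=0xDA cont=1 payload=0x5A=90: acc |= 90<<0 -> acc=90 shift=7
  byte[8]=0x77 cont=0 payload=0x77=119: acc |= 119<<7 -> acc=15322 shift=14 [end]
Varint 3: bytes[7:9] = DA 77 -> value 15322 (2 byte(s))
  byte[9]=0xDF cont=1 payload=0x5F=95: acc |= 95<<0 -> acc=95 shift=7
  byte[10]=0x0C cont=0 payload=0x0C=12: acc |= 12<<7 -> acc=1631 shift=14 [end]
Varint 4: bytes[9:11] = DF 0C -> value 1631 (2 byte(s))
  byte[11]=0xA0 cont=1 payload=0x20=32: acc |= 32<<0 -> acc=32 shift=7
  byte[12]=0xB6 cont=1 payload=0x36=54: acc |= 54<<7 -> acc=6944 shift=14
  byte[13]=0xC2 cont=1 payload=0x42=66: acc |= 66<<14 -> acc=1088288 shift=21
  byte[14]=0x58 cont=0 payload=0x58=88: acc |= 88<<21 -> acc=185637664 shift=28 [end]
Varint 5: bytes[11:15] = A0 B6 C2 58 -> value 185637664 (4 byte(s))
  byte[15]=0x2A cont=0 payload=0x2A=42: acc |= 42<<0 -> acc=42 shift=7 [end]
Varint 6: bytes[15:16] = 2A -> value 42 (1 byte(s))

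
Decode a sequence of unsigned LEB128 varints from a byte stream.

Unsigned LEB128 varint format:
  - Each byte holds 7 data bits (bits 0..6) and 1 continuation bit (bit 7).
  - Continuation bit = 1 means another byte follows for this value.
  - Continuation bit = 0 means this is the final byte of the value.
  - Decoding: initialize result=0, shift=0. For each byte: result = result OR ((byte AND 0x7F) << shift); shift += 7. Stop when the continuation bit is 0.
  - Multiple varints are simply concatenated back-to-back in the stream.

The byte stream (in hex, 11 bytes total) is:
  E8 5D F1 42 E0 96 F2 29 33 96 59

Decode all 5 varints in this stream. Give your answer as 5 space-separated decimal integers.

  byte[0]=0xE8 cont=1 payload=0x68=104: acc |= 104<<0 -> acc=104 shift=7
  byte[1]=0x5D cont=0 payload=0x5D=93: acc |= 93<<7 -> acc=12008 shift=14 [end]
Varint 1: bytes[0:2] = E8 5D -> value 12008 (2 byte(s))
  byte[2]=0xF1 cont=1 payload=0x71=113: acc |= 113<<0 -> acc=113 shift=7
  byte[3]=0x42 cont=0 payload=0x42=66: acc |= 66<<7 -> acc=8561 shift=14 [end]
Varint 2: bytes[2:4] = F1 42 -> value 8561 (2 byte(s))
  byte[4]=0xE0 cont=1 payload=0x60=96: acc |= 96<<0 -> acc=96 shift=7
  byte[5]=0x96 cont=1 payload=0x16=22: acc |= 22<<7 -> acc=2912 shift=14
  byte[6]=0xF2 cont=1 payload=0x72=114: acc |= 114<<14 -> acc=1870688 shift=21
  byte[7]=0x29 cont=0 payload=0x29=41: acc |= 41<<21 -> acc=87853920 shift=28 [end]
Varint 3: bytes[4:8] = E0 96 F2 29 -> value 87853920 (4 byte(s))
  byte[8]=0x33 cont=0 payload=0x33=51: acc |= 51<<0 -> acc=51 shift=7 [end]
Varint 4: bytes[8:9] = 33 -> value 51 (1 byte(s))
  byte[9]=0x96 cont=1 payload=0x16=22: acc |= 22<<0 -> acc=22 shift=7
  byte[10]=0x59 cont=0 payload=0x59=89: acc |= 89<<7 -> acc=11414 shift=14 [end]
Varint 5: bytes[9:11] = 96 59 -> value 11414 (2 byte(s))

Answer: 12008 8561 87853920 51 11414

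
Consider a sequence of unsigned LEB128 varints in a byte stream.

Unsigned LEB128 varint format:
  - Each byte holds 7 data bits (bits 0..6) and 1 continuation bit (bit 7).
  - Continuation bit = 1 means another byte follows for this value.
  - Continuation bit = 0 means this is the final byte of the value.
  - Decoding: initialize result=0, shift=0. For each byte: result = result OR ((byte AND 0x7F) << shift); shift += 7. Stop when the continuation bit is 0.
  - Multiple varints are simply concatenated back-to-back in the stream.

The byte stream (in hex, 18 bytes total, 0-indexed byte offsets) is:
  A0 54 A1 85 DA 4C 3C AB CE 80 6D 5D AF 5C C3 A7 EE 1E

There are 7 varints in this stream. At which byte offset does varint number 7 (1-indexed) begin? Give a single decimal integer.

Answer: 14

Derivation:
  byte[0]=0xA0 cont=1 payload=0x20=32: acc |= 32<<0 -> acc=32 shift=7
  byte[1]=0x54 cont=0 payload=0x54=84: acc |= 84<<7 -> acc=10784 shift=14 [end]
Varint 1: bytes[0:2] = A0 54 -> value 10784 (2 byte(s))
  byte[2]=0xA1 cont=1 payload=0x21=33: acc |= 33<<0 -> acc=33 shift=7
  byte[3]=0x85 cont=1 payload=0x05=5: acc |= 5<<7 -> acc=673 shift=14
  byte[4]=0xDA cont=1 payload=0x5A=90: acc |= 90<<14 -> acc=1475233 shift=21
  byte[5]=0x4C cont=0 payload=0x4C=76: acc |= 76<<21 -> acc=160858785 shift=28 [end]
Varint 2: bytes[2:6] = A1 85 DA 4C -> value 160858785 (4 byte(s))
  byte[6]=0x3C cont=0 payload=0x3C=60: acc |= 60<<0 -> acc=60 shift=7 [end]
Varint 3: bytes[6:7] = 3C -> value 60 (1 byte(s))
  byte[7]=0xAB cont=1 payload=0x2B=43: acc |= 43<<0 -> acc=43 shift=7
  byte[8]=0xCE cont=1 payload=0x4E=78: acc |= 78<<7 -> acc=10027 shift=14
  byte[9]=0x80 cont=1 payload=0x00=0: acc |= 0<<14 -> acc=10027 shift=21
  byte[10]=0x6D cont=0 payload=0x6D=109: acc |= 109<<21 -> acc=228599595 shift=28 [end]
Varint 4: bytes[7:11] = AB CE 80 6D -> value 228599595 (4 byte(s))
  byte[11]=0x5D cont=0 payload=0x5D=93: acc |= 93<<0 -> acc=93 shift=7 [end]
Varint 5: bytes[11:12] = 5D -> value 93 (1 byte(s))
  byte[12]=0xAF cont=1 payload=0x2F=47: acc |= 47<<0 -> acc=47 shift=7
  byte[13]=0x5C cont=0 payload=0x5C=92: acc |= 92<<7 -> acc=11823 shift=14 [end]
Varint 6: bytes[12:14] = AF 5C -> value 11823 (2 byte(s))
  byte[14]=0xC3 cont=1 payload=0x43=67: acc |= 67<<0 -> acc=67 shift=7
  byte[15]=0xA7 cont=1 payload=0x27=39: acc |= 39<<7 -> acc=5059 shift=14
  byte[16]=0xEE cont=1 payload=0x6E=110: acc |= 110<<14 -> acc=1807299 shift=21
  byte[17]=0x1E cont=0 payload=0x1E=30: acc |= 30<<21 -> acc=64721859 shift=28 [end]
Varint 7: bytes[14:18] = C3 A7 EE 1E -> value 64721859 (4 byte(s))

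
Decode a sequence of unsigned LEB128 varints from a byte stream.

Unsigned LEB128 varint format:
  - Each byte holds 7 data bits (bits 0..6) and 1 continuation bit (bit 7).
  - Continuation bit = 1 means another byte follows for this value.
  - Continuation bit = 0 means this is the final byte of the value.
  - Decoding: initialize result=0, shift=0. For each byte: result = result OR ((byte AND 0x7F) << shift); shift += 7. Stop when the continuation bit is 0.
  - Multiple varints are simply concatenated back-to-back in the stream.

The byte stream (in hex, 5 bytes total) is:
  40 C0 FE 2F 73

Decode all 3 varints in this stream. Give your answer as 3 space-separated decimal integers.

  byte[0]=0x40 cont=0 payload=0x40=64: acc |= 64<<0 -> acc=64 shift=7 [end]
Varint 1: bytes[0:1] = 40 -> value 64 (1 byte(s))
  byte[1]=0xC0 cont=1 payload=0x40=64: acc |= 64<<0 -> acc=64 shift=7
  byte[2]=0xFE cont=1 payload=0x7E=126: acc |= 126<<7 -> acc=16192 shift=14
  byte[3]=0x2F cont=0 payload=0x2F=47: acc |= 47<<14 -> acc=786240 shift=21 [end]
Varint 2: bytes[1:4] = C0 FE 2F -> value 786240 (3 byte(s))
  byte[4]=0x73 cont=0 payload=0x73=115: acc |= 115<<0 -> acc=115 shift=7 [end]
Varint 3: bytes[4:5] = 73 -> value 115 (1 byte(s))

Answer: 64 786240 115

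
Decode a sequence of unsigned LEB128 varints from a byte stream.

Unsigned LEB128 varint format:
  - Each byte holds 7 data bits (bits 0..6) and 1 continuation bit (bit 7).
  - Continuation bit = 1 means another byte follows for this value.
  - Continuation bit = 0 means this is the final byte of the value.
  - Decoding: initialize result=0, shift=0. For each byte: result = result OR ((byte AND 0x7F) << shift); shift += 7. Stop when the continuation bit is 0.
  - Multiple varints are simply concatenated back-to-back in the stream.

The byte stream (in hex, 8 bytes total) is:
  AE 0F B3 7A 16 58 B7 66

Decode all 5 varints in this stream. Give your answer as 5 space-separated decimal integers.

  byte[0]=0xAE cont=1 payload=0x2E=46: acc |= 46<<0 -> acc=46 shift=7
  byte[1]=0x0F cont=0 payload=0x0F=15: acc |= 15<<7 -> acc=1966 shift=14 [end]
Varint 1: bytes[0:2] = AE 0F -> value 1966 (2 byte(s))
  byte[2]=0xB3 cont=1 payload=0x33=51: acc |= 51<<0 -> acc=51 shift=7
  byte[3]=0x7A cont=0 payload=0x7A=122: acc |= 122<<7 -> acc=15667 shift=14 [end]
Varint 2: bytes[2:4] = B3 7A -> value 15667 (2 byte(s))
  byte[4]=0x16 cont=0 payload=0x16=22: acc |= 22<<0 -> acc=22 shift=7 [end]
Varint 3: bytes[4:5] = 16 -> value 22 (1 byte(s))
  byte[5]=0x58 cont=0 payload=0x58=88: acc |= 88<<0 -> acc=88 shift=7 [end]
Varint 4: bytes[5:6] = 58 -> value 88 (1 byte(s))
  byte[6]=0xB7 cont=1 payload=0x37=55: acc |= 55<<0 -> acc=55 shift=7
  byte[7]=0x66 cont=0 payload=0x66=102: acc |= 102<<7 -> acc=13111 shift=14 [end]
Varint 5: bytes[6:8] = B7 66 -> value 13111 (2 byte(s))

Answer: 1966 15667 22 88 13111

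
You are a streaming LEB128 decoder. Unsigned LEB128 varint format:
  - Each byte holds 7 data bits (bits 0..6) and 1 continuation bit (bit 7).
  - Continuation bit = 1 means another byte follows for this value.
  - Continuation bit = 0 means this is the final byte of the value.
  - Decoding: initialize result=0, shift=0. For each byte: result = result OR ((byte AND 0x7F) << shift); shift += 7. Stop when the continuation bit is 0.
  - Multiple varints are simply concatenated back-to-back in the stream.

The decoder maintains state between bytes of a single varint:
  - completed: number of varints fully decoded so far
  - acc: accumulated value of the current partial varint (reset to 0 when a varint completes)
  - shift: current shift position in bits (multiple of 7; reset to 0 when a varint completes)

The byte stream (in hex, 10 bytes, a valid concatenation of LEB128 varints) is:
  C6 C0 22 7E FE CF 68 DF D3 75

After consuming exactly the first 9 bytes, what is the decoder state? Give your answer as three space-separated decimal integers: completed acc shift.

byte[0]=0xC6 cont=1 payload=0x46: acc |= 70<<0 -> completed=0 acc=70 shift=7
byte[1]=0xC0 cont=1 payload=0x40: acc |= 64<<7 -> completed=0 acc=8262 shift=14
byte[2]=0x22 cont=0 payload=0x22: varint #1 complete (value=565318); reset -> completed=1 acc=0 shift=0
byte[3]=0x7E cont=0 payload=0x7E: varint #2 complete (value=126); reset -> completed=2 acc=0 shift=0
byte[4]=0xFE cont=1 payload=0x7E: acc |= 126<<0 -> completed=2 acc=126 shift=7
byte[5]=0xCF cont=1 payload=0x4F: acc |= 79<<7 -> completed=2 acc=10238 shift=14
byte[6]=0x68 cont=0 payload=0x68: varint #3 complete (value=1714174); reset -> completed=3 acc=0 shift=0
byte[7]=0xDF cont=1 payload=0x5F: acc |= 95<<0 -> completed=3 acc=95 shift=7
byte[8]=0xD3 cont=1 payload=0x53: acc |= 83<<7 -> completed=3 acc=10719 shift=14

Answer: 3 10719 14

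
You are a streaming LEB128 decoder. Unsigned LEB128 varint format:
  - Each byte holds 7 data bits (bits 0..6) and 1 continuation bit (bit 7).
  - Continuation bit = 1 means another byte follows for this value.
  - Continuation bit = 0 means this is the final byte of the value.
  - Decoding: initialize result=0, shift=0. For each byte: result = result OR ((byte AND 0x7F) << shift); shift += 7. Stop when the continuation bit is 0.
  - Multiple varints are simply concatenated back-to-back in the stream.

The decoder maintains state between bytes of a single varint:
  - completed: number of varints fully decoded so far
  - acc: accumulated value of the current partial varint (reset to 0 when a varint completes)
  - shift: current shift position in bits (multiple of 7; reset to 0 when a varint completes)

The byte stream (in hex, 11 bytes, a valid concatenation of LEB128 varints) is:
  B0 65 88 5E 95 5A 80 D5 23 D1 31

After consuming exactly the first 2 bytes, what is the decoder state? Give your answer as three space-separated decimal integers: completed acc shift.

byte[0]=0xB0 cont=1 payload=0x30: acc |= 48<<0 -> completed=0 acc=48 shift=7
byte[1]=0x65 cont=0 payload=0x65: varint #1 complete (value=12976); reset -> completed=1 acc=0 shift=0

Answer: 1 0 0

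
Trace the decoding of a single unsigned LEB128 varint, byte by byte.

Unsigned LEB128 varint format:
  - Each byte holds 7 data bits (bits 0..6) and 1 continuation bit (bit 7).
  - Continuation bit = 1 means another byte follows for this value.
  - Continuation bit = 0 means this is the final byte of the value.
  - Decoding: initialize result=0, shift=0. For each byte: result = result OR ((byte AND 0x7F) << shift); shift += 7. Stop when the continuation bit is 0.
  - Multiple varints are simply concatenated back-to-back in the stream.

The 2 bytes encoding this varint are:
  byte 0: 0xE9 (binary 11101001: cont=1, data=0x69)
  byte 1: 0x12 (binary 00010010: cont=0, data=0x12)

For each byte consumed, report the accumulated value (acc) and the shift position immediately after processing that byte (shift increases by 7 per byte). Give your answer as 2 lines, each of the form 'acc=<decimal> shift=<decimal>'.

Answer: acc=105 shift=7
acc=2409 shift=14

Derivation:
byte 0=0xE9: payload=0x69=105, contrib = 105<<0 = 105; acc -> 105, shift -> 7
byte 1=0x12: payload=0x12=18, contrib = 18<<7 = 2304; acc -> 2409, shift -> 14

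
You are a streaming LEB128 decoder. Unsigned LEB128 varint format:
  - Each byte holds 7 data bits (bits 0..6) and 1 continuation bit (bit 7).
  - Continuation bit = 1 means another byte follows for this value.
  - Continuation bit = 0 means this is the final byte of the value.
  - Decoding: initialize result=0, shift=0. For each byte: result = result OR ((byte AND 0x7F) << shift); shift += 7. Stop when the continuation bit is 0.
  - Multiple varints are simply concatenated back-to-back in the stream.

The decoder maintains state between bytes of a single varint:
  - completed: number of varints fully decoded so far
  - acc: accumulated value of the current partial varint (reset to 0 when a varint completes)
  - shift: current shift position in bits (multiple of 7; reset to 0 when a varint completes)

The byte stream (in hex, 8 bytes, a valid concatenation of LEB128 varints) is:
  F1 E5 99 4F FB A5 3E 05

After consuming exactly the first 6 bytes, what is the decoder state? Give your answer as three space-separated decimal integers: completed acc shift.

byte[0]=0xF1 cont=1 payload=0x71: acc |= 113<<0 -> completed=0 acc=113 shift=7
byte[1]=0xE5 cont=1 payload=0x65: acc |= 101<<7 -> completed=0 acc=13041 shift=14
byte[2]=0x99 cont=1 payload=0x19: acc |= 25<<14 -> completed=0 acc=422641 shift=21
byte[3]=0x4F cont=0 payload=0x4F: varint #1 complete (value=166097649); reset -> completed=1 acc=0 shift=0
byte[4]=0xFB cont=1 payload=0x7B: acc |= 123<<0 -> completed=1 acc=123 shift=7
byte[5]=0xA5 cont=1 payload=0x25: acc |= 37<<7 -> completed=1 acc=4859 shift=14

Answer: 1 4859 14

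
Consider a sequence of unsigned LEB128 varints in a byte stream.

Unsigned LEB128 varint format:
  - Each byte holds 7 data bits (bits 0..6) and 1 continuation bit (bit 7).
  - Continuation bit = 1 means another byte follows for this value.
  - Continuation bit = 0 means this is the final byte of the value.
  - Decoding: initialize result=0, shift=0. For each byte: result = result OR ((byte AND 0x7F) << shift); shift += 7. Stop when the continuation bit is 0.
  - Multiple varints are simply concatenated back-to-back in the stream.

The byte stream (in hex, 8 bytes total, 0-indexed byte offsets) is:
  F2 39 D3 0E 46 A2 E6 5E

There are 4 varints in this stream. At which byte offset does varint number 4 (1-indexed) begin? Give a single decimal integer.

  byte[0]=0xF2 cont=1 payload=0x72=114: acc |= 114<<0 -> acc=114 shift=7
  byte[1]=0x39 cont=0 payload=0x39=57: acc |= 57<<7 -> acc=7410 shift=14 [end]
Varint 1: bytes[0:2] = F2 39 -> value 7410 (2 byte(s))
  byte[2]=0xD3 cont=1 payload=0x53=83: acc |= 83<<0 -> acc=83 shift=7
  byte[3]=0x0E cont=0 payload=0x0E=14: acc |= 14<<7 -> acc=1875 shift=14 [end]
Varint 2: bytes[2:4] = D3 0E -> value 1875 (2 byte(s))
  byte[4]=0x46 cont=0 payload=0x46=70: acc |= 70<<0 -> acc=70 shift=7 [end]
Varint 3: bytes[4:5] = 46 -> value 70 (1 byte(s))
  byte[5]=0xA2 cont=1 payload=0x22=34: acc |= 34<<0 -> acc=34 shift=7
  byte[6]=0xE6 cont=1 payload=0x66=102: acc |= 102<<7 -> acc=13090 shift=14
  byte[7]=0x5E cont=0 payload=0x5E=94: acc |= 94<<14 -> acc=1553186 shift=21 [end]
Varint 4: bytes[5:8] = A2 E6 5E -> value 1553186 (3 byte(s))

Answer: 5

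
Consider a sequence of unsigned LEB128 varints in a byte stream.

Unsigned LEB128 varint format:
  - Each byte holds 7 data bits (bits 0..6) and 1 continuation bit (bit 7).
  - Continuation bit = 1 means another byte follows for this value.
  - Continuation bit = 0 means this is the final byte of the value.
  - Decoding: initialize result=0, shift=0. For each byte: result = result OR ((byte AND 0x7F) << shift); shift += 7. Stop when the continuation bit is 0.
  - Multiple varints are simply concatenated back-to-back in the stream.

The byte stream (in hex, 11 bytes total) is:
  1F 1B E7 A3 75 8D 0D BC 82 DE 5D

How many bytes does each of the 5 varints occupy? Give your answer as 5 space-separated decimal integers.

Answer: 1 1 3 2 4

Derivation:
  byte[0]=0x1F cont=0 payload=0x1F=31: acc |= 31<<0 -> acc=31 shift=7 [end]
Varint 1: bytes[0:1] = 1F -> value 31 (1 byte(s))
  byte[1]=0x1B cont=0 payload=0x1B=27: acc |= 27<<0 -> acc=27 shift=7 [end]
Varint 2: bytes[1:2] = 1B -> value 27 (1 byte(s))
  byte[2]=0xE7 cont=1 payload=0x67=103: acc |= 103<<0 -> acc=103 shift=7
  byte[3]=0xA3 cont=1 payload=0x23=35: acc |= 35<<7 -> acc=4583 shift=14
  byte[4]=0x75 cont=0 payload=0x75=117: acc |= 117<<14 -> acc=1921511 shift=21 [end]
Varint 3: bytes[2:5] = E7 A3 75 -> value 1921511 (3 byte(s))
  byte[5]=0x8D cont=1 payload=0x0D=13: acc |= 13<<0 -> acc=13 shift=7
  byte[6]=0x0D cont=0 payload=0x0D=13: acc |= 13<<7 -> acc=1677 shift=14 [end]
Varint 4: bytes[5:7] = 8D 0D -> value 1677 (2 byte(s))
  byte[7]=0xBC cont=1 payload=0x3C=60: acc |= 60<<0 -> acc=60 shift=7
  byte[8]=0x82 cont=1 payload=0x02=2: acc |= 2<<7 -> acc=316 shift=14
  byte[9]=0xDE cont=1 payload=0x5E=94: acc |= 94<<14 -> acc=1540412 shift=21
  byte[10]=0x5D cont=0 payload=0x5D=93: acc |= 93<<21 -> acc=196575548 shift=28 [end]
Varint 5: bytes[7:11] = BC 82 DE 5D -> value 196575548 (4 byte(s))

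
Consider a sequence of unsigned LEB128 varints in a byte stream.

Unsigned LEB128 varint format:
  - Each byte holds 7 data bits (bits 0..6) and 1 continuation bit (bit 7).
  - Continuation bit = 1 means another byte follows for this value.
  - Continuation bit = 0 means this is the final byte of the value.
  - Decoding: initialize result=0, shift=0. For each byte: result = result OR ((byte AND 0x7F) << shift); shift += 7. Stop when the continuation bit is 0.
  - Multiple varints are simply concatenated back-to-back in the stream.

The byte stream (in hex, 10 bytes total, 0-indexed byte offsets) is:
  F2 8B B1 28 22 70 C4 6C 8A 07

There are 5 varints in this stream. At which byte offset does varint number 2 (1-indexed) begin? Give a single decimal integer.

Answer: 4

Derivation:
  byte[0]=0xF2 cont=1 payload=0x72=114: acc |= 114<<0 -> acc=114 shift=7
  byte[1]=0x8B cont=1 payload=0x0B=11: acc |= 11<<7 -> acc=1522 shift=14
  byte[2]=0xB1 cont=1 payload=0x31=49: acc |= 49<<14 -> acc=804338 shift=21
  byte[3]=0x28 cont=0 payload=0x28=40: acc |= 40<<21 -> acc=84690418 shift=28 [end]
Varint 1: bytes[0:4] = F2 8B B1 28 -> value 84690418 (4 byte(s))
  byte[4]=0x22 cont=0 payload=0x22=34: acc |= 34<<0 -> acc=34 shift=7 [end]
Varint 2: bytes[4:5] = 22 -> value 34 (1 byte(s))
  byte[5]=0x70 cont=0 payload=0x70=112: acc |= 112<<0 -> acc=112 shift=7 [end]
Varint 3: bytes[5:6] = 70 -> value 112 (1 byte(s))
  byte[6]=0xC4 cont=1 payload=0x44=68: acc |= 68<<0 -> acc=68 shift=7
  byte[7]=0x6C cont=0 payload=0x6C=108: acc |= 108<<7 -> acc=13892 shift=14 [end]
Varint 4: bytes[6:8] = C4 6C -> value 13892 (2 byte(s))
  byte[8]=0x8A cont=1 payload=0x0A=10: acc |= 10<<0 -> acc=10 shift=7
  byte[9]=0x07 cont=0 payload=0x07=7: acc |= 7<<7 -> acc=906 shift=14 [end]
Varint 5: bytes[8:10] = 8A 07 -> value 906 (2 byte(s))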